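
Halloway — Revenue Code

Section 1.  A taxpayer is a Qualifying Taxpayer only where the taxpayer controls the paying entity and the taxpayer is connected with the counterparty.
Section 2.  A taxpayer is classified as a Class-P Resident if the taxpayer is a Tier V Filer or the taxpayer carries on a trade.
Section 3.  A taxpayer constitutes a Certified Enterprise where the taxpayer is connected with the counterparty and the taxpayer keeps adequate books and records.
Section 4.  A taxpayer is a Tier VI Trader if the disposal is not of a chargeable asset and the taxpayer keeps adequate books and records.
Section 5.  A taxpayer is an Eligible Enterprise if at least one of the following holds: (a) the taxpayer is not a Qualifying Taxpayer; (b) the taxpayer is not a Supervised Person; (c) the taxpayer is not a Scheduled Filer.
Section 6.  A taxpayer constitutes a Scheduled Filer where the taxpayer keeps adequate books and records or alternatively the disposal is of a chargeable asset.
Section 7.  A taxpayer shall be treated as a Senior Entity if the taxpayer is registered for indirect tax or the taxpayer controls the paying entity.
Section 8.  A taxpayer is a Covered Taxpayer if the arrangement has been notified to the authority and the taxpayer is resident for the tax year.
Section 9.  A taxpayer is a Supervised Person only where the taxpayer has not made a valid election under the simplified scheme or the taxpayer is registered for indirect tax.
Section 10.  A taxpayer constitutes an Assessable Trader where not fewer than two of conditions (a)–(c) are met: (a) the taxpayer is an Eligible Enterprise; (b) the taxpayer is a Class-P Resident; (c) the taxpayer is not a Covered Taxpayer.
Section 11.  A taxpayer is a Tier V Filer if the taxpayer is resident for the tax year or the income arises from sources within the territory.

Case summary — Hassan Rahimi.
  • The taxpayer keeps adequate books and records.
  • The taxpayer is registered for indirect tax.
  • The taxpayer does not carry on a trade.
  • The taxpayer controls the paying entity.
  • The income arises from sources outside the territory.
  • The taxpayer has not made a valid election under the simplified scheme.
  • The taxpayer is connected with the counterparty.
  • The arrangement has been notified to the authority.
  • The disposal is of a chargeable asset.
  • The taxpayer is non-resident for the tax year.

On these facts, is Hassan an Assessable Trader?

section 1 — Qualifying Taxpayer: [the taxpayer controls the paying entity? yes] AND [the taxpayer is connected with the counterparty? yes] → satisfied.
section 9 — Supervised Person: [the taxpayer has not made a valid election under the simplified scheme? yes] OR [the taxpayer is registered for indirect tax? yes] → satisfied.
section 6 — Scheduled Filer: [the taxpayer keeps adequate books and records? yes] OR [the disposal is of a chargeable asset? yes] → satisfied.
section 5 — Eligible Enterprise: [not a Qualifying Taxpayer (section 1)? no] OR [not a Supervised Person (section 9)? no] OR [not a Scheduled Filer (section 6)? no] → not satisfied.
section 11 — Tier V Filer: [the taxpayer is resident for the tax year? no] OR [the income arises from sources within the territory? no] → not satisfied.
section 2 — Class-P Resident: [Tier V Filer (section 11)? no] OR [the taxpayer carries on a trade? no] → not satisfied.
section 8 — Covered Taxpayer: [the arrangement has been notified to the authority? yes] AND [the taxpayer is resident for the tax year? no] → not satisfied.
section 10 — Assessable Trader: Eligible Enterprise (section 5)? no; Class-P Resident (section 2)? no; not a Covered Taxpayer (section 8)? yes — 1 of 3 hold (need ≥2) → not satisfied.

No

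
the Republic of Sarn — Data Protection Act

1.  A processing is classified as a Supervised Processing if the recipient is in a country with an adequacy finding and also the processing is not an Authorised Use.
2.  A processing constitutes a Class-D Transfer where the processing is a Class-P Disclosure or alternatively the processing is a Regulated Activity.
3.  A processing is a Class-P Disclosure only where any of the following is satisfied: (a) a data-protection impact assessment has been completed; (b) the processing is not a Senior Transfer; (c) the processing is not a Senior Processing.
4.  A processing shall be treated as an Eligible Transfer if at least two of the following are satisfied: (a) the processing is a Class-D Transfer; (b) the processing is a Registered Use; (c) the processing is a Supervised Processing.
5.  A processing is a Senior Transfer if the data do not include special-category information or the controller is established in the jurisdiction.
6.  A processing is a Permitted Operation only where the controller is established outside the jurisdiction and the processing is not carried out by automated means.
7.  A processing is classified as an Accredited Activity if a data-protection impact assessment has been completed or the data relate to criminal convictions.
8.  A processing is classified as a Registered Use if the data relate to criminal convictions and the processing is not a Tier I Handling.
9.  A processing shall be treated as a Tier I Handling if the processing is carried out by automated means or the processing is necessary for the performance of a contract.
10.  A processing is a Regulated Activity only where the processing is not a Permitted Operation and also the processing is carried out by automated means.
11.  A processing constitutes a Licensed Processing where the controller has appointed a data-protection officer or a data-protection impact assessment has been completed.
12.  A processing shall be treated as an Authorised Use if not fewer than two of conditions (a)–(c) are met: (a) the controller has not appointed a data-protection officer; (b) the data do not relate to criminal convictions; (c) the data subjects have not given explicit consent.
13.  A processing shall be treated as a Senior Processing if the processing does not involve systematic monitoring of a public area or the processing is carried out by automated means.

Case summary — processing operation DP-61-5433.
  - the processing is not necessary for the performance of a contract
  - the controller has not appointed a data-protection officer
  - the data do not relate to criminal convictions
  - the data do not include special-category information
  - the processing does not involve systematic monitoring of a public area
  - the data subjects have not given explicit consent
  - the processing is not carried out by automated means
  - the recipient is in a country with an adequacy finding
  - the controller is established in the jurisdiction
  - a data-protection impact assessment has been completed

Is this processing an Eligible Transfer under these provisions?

No

paragraph 5 — Senior Transfer: [the data do not include special-category information? yes] OR [the controller is established in the jurisdiction? yes] → satisfied.
paragraph 13 — Senior Processing: [the processing does not involve systematic monitoring of a public area? yes] OR [the processing is carried out by automated means? no] → satisfied.
paragraph 3 — Class-P Disclosure: [a data-protection impact assessment has been completed? yes] OR [not a Senior Transfer (paragraph 5)? no] OR [not a Senior Processing (paragraph 13)? no] → satisfied.
paragraph 6 — Permitted Operation: [the controller is established outside the jurisdiction? no] AND [the processing is not carried out by automated means? yes] → not satisfied.
paragraph 10 — Regulated Activity: [not a Permitted Operation (paragraph 6)? yes] AND [the processing is carried out by automated means? no] → not satisfied.
paragraph 2 — Class-D Transfer: [Class-P Disclosure (paragraph 3)? yes] OR [Regulated Activity (paragraph 10)? no] → satisfied.
paragraph 9 — Tier I Handling: [the processing is carried out by automated means? no] OR [the processing is necessary for the performance of a contract? no] → not satisfied.
paragraph 8 — Registered Use: [the data relate to criminal convictions? no] AND [not a Tier I Handling (paragraph 9)? yes] → not satisfied.
paragraph 12 — Authorised Use: the controller has not appointed a data-protection officer? yes; the data do not relate to criminal convictions? yes; the data subjects have not given explicit consent? yes — 3 of 3 hold (need ≥2) → satisfied.
paragraph 1 — Supervised Processing: [the recipient is in a country with an adequacy finding? yes] AND [not an Authorised Use (paragraph 12)? no] → not satisfied.
paragraph 4 — Eligible Transfer: Class-D Transfer (paragraph 2)? yes; Registered Use (paragraph 8)? no; Supervised Processing (paragraph 1)? no — 1 of 3 hold (need ≥2) → not satisfied.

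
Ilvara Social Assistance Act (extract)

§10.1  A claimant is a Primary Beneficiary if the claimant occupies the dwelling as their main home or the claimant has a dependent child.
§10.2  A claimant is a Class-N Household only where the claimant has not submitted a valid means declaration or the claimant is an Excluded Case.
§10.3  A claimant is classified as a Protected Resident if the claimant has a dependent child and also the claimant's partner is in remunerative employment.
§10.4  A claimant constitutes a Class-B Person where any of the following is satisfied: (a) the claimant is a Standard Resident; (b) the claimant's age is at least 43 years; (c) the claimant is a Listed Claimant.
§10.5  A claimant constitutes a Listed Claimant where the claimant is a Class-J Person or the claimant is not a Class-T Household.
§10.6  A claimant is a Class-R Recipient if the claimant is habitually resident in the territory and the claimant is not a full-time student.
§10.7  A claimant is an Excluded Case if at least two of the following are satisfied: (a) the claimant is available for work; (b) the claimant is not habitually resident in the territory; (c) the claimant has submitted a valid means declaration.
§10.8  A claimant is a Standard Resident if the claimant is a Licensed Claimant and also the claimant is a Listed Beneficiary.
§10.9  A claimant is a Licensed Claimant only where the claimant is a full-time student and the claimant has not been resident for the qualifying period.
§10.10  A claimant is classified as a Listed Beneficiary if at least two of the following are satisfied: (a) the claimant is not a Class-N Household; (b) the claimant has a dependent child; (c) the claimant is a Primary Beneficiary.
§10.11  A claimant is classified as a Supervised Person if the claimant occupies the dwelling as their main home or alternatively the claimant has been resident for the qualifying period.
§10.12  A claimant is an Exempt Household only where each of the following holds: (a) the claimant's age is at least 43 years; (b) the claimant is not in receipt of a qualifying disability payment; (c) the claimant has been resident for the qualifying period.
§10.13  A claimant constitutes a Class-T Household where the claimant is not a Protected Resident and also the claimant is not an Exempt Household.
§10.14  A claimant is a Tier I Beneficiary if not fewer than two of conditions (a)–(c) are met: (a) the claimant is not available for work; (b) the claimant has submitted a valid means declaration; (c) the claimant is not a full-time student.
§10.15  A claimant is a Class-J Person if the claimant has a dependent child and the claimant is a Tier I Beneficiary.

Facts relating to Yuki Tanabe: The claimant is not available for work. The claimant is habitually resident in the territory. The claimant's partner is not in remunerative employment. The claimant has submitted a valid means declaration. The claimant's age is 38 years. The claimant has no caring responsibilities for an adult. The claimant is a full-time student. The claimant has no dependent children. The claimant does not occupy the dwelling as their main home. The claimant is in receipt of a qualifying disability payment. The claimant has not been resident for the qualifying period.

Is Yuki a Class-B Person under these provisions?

Under §10.9: the claimant is a full-time student? yes; and the claimant has not been resident for the qualifying period? yes. So the claimant is a Licensed Claimant.
Under §10.7: the claimant is available for work? no; the claimant is not habitually resident in the territory? no; the claimant has submitted a valid means declaration? yes — 1 of 3 hold (need ≥2) → not satisfied.
Under §10.2: the claimant has not submitted a valid means declaration? no; or Excluded Case (§10.7)? no. So the claimant is not a Class-N Household.
Under §10.1: the claimant occupies the dwelling as their main home? no; or the claimant has a dependent child? no. So the claimant is not a Primary Beneficiary.
Under §10.10: not a Class-N Household (§10.2)? yes; the claimant has a dependent child? no; Primary Beneficiary (§10.1)? no — 1 of 3 hold (need ≥2) → not satisfied.
Under §10.8: Licensed Claimant (§10.9)? yes; and Listed Beneficiary (§10.10)? no. So the claimant is not a Standard Resident.
Under §10.14: the claimant is not available for work? yes; the claimant has submitted a valid means declaration? yes; the claimant is not a full-time student? no — 2 of 3 hold (need ≥2) → satisfied.
Under §10.15: the claimant has a dependent child? no; and Tier I Beneficiary (§10.14)? yes. So the claimant is not a Class-J Person.
Under §10.3: the claimant has a dependent child? no; and the claimant's partner is in remunerative employment? no. So the claimant is not a Protected Resident.
Under §10.12: claimant's age: 38 years ≥ 43 years? no; and the claimant is not in receipt of a qualifying disability payment? no; and the claimant has been resident for the qualifying period? no. So the claimant is not an Exempt Household.
Under §10.13: not a Protected Resident (§10.3)? yes; and not an Exempt Household (§10.12)? yes. So the claimant is a Class-T Household.
Under §10.5: Class-J Person (§10.15)? no; or not a Class-T Household (§10.13)? no. So the claimant is not a Listed Claimant.
Under §10.4: Standard Resident (§10.8)? no; or claimant's age: 38 years ≥ 43 years? no; or Listed Claimant (§10.5)? no. So the claimant is not a Class-B Person.

No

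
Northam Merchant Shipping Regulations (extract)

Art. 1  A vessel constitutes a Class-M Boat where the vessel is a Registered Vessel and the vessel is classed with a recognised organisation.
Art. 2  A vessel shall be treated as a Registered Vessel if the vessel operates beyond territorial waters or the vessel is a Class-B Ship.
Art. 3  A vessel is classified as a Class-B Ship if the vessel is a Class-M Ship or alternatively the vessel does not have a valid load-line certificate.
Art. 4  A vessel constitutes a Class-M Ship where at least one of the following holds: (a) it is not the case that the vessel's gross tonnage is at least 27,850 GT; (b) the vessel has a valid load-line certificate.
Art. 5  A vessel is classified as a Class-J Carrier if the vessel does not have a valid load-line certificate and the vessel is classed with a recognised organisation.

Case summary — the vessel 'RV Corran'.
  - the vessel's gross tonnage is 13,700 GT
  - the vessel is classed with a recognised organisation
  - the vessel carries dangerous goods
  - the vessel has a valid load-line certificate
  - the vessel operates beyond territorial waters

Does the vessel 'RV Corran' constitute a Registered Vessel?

article 4 — Class-M Ship: [vessel's gross tonnage: 13,700 GT ≥ 27,850 GT? no, so negated condition yes] OR [the vessel has a valid load-line certificate? yes] → satisfied.
article 3 — Class-B Ship: [Class-M Ship (article 4)? yes] OR [the vessel does not have a valid load-line certificate? no] → satisfied.
article 2 — Registered Vessel: [the vessel operates beyond territorial waters? yes] OR [Class-B Ship (article 3)? yes] → satisfied.

Yes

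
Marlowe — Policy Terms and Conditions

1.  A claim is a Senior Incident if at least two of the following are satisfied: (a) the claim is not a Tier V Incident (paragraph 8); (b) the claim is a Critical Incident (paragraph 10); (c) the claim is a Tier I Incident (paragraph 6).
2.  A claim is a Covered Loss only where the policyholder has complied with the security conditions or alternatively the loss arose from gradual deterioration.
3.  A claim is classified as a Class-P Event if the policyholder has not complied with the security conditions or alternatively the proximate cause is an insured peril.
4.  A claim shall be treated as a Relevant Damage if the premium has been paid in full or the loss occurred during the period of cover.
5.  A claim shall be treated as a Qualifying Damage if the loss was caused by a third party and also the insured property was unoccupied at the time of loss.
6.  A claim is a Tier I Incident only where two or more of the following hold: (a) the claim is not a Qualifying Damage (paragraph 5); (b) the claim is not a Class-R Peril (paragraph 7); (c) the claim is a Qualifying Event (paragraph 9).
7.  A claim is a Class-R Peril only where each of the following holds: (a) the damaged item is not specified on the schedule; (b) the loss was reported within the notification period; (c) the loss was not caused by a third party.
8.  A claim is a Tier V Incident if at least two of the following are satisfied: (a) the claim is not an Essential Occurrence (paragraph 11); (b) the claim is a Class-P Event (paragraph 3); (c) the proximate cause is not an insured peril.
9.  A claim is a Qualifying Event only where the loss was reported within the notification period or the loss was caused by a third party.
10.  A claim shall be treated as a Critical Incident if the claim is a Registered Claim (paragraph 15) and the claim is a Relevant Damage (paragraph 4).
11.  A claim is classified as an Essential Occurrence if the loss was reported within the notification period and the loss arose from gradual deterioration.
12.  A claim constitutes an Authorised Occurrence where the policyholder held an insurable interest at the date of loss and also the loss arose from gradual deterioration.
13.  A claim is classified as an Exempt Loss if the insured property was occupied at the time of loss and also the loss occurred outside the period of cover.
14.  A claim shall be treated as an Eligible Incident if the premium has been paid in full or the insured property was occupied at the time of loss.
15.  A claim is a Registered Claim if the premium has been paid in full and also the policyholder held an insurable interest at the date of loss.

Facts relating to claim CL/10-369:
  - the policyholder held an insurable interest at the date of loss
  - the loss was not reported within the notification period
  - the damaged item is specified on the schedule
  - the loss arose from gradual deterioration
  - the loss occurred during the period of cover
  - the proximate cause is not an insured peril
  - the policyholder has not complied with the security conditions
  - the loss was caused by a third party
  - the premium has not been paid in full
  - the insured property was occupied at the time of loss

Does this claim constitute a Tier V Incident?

Under paragraph 11: the loss was reported within the notification period? no; and the loss arose from gradual deterioration? yes. So the claim is not an Essential Occurrence.
Under paragraph 3: the policyholder has not complied with the security conditions? yes; or the proximate cause is an insured peril? no. So the claim is a Class-P Event.
Under paragraph 8: not an Essential Occurrence (paragraph 11)? yes; Class-P Event (paragraph 3)? yes; the proximate cause is not an insured peril? yes — 3 of 3 hold (need ≥2) → satisfied.

Yes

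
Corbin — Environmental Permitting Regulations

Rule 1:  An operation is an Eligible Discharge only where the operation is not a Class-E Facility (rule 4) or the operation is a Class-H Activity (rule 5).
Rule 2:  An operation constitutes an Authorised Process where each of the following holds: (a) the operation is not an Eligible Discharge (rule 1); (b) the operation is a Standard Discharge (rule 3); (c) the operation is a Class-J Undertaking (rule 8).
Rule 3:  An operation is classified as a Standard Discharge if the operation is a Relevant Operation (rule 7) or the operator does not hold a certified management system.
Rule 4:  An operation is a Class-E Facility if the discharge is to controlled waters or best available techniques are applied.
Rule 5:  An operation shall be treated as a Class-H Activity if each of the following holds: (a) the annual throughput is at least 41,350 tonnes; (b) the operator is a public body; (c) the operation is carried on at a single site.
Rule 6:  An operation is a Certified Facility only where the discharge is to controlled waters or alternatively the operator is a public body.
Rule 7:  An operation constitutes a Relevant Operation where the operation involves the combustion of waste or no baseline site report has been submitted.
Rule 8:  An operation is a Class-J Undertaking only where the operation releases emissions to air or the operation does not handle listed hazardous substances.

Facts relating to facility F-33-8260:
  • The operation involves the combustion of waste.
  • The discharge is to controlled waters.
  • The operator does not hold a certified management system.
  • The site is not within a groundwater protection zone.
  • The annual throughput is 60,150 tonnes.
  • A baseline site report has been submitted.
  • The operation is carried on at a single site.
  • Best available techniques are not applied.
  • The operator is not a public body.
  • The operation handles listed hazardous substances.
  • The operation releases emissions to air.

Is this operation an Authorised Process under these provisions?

Under rule 4: the discharge is to controlled waters? yes; or best available techniques are applied? no. So the operation is a Class-E Facility.
Under rule 5: annual throughput: 60,150 tonnes ≥ 41,350 tonnes? yes; and the operator is a public body? no; and the operation is carried on at a single site? yes. So the operation is not a Class-H Activity.
Under rule 1: not a Class-E Facility (rule 4)? no; or Class-H Activity (rule 5)? no. So the operation is not an Eligible Discharge.
Under rule 7: the operation involves the combustion of waste? yes; or no baseline site report has been submitted? no. So the operation is a Relevant Operation.
Under rule 3: Relevant Operation (rule 7)? yes; or the operator does not hold a certified management system? yes. So the operation is a Standard Discharge.
Under rule 8: the operation releases emissions to air? yes; or the operation does not handle listed hazardous substances? no. So the operation is a Class-J Undertaking.
Under rule 2: not an Eligible Discharge (rule 1)? yes; and Standard Discharge (rule 3)? yes; and Class-J Undertaking (rule 8)? yes. So the operation is an Authorised Process.

Yes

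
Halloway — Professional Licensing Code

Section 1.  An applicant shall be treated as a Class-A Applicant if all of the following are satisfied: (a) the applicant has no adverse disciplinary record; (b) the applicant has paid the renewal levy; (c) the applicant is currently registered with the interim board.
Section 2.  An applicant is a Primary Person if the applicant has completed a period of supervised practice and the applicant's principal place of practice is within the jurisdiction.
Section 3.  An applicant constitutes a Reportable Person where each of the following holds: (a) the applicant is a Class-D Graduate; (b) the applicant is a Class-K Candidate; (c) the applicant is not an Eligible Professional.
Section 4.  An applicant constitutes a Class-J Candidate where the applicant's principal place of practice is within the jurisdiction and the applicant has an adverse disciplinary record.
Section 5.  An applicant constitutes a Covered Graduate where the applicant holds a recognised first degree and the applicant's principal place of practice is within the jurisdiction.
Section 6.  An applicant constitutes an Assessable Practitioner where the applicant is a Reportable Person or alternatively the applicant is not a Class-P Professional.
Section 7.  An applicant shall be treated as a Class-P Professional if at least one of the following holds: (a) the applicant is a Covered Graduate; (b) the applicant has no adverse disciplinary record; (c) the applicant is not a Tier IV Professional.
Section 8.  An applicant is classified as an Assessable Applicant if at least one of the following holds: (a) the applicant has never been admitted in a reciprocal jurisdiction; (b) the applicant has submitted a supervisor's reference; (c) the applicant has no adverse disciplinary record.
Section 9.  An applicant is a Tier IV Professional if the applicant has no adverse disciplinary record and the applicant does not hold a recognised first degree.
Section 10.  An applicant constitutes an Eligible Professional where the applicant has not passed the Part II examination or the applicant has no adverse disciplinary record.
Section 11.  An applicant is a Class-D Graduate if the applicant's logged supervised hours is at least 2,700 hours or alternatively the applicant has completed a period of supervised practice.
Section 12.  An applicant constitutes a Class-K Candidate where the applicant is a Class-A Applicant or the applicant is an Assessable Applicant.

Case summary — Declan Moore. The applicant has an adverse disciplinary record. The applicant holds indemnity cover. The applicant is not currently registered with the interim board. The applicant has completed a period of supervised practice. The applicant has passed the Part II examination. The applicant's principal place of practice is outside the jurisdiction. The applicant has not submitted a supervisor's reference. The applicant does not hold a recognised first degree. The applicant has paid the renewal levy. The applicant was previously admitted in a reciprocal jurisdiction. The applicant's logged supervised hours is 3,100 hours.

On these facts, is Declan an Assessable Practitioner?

Under section 11: applicant's logged supervised hours: 3,100 hours ≥ 2,700 hours? yes; or the applicant has completed a period of supervised practice? yes. So the applicant is a Class-D Graduate.
Under section 1: the applicant has no adverse disciplinary record? no; and the applicant has paid the renewal levy? yes; and the applicant is currently registered with the interim board? no. So the applicant is not a Class-A Applicant.
Under section 8: the applicant has never been admitted in a reciprocal jurisdiction? no; or the applicant has submitted a supervisor's reference? no; or the applicant has no adverse disciplinary record? no. So the applicant is not an Assessable Applicant.
Under section 12: Class-A Applicant (section 1)? no; or Assessable Applicant (section 8)? no. So the applicant is not a Class-K Candidate.
Under section 10: the applicant has not passed the Part II examination? no; or the applicant has no adverse disciplinary record? no. So the applicant is not an Eligible Professional.
Under section 3: Class-D Graduate (section 11)? yes; and Class-K Candidate (section 12)? no; and not an Eligible Professional (section 10)? yes. So the applicant is not a Reportable Person.
Under section 5: the applicant holds a recognised first degree? no; and the applicant's principal place of practice is within the jurisdiction? no. So the applicant is not a Covered Graduate.
Under section 9: the applicant has no adverse disciplinary record? no; and the applicant does not hold a recognised first degree? yes. So the applicant is not a Tier IV Professional.
Under section 7: Covered Graduate (section 5)? no; or the applicant has no adverse disciplinary record? no; or not a Tier IV Professional (section 9)? yes. So the applicant is a Class-P Professional.
Under section 6: Reportable Person (section 3)? no; or not a Class-P Professional (section 7)? no. So the applicant is not an Assessable Practitioner.

No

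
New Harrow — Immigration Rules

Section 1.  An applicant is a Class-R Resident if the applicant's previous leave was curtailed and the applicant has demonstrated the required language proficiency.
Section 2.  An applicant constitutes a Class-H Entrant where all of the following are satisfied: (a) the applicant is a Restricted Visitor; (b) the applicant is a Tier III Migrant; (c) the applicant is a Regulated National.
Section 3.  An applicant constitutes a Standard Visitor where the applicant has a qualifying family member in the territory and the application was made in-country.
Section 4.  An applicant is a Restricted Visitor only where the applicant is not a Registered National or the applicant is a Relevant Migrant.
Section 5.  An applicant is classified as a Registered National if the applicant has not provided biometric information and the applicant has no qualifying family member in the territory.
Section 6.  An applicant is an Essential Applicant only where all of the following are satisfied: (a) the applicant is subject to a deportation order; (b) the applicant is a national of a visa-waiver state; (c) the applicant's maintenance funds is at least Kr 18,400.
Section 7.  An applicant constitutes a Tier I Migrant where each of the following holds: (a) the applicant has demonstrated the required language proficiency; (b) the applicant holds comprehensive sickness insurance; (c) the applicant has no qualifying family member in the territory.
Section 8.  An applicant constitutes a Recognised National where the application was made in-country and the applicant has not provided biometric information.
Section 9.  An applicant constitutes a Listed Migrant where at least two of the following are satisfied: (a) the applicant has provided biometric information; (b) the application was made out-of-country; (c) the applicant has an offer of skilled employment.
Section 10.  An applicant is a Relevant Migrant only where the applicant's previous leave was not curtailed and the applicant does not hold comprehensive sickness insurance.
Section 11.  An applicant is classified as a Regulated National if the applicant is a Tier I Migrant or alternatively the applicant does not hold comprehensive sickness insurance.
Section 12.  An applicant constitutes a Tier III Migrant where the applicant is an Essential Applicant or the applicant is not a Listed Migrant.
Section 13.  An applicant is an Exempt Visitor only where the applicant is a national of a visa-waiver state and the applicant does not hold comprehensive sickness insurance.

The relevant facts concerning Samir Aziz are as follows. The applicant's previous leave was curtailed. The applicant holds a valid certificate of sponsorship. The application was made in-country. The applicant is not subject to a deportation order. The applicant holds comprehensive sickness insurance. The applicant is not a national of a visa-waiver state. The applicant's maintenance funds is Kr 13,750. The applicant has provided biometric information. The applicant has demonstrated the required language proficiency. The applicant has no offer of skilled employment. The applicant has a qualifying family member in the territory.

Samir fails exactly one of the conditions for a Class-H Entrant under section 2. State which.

section 5 — Registered National: [the applicant has not provided biometric information? no] AND [the applicant has no qualifying family member in the territory? no] → not satisfied.
section 10 — Relevant Migrant: [the applicant's previous leave was not curtailed? no] AND [the applicant does not hold comprehensive sickness insurance? no] → not satisfied.
section 4 — Restricted Visitor: [not a Registered National (section 5)? yes] OR [Relevant Migrant (section 10)? no] → satisfied.
section 6 — Essential Applicant: [the applicant is subject to a deportation order? no] AND [the applicant is a national of a visa-waiver state? no] AND [applicant's maintenance funds: Kr 13,750 ≥ Kr 18,400? no] → not satisfied.
section 9 — Listed Migrant: the applicant has provided biometric information? yes; the application was made out-of-country? no; the applicant has an offer of skilled employment? no — 1 of 3 hold (need ≥2) → not satisfied.
section 12 — Tier III Migrant: [Essential Applicant (section 6)? no] OR [not a Listed Migrant (section 9)? yes] → satisfied.
section 7 — Tier I Migrant: [the applicant has demonstrated the required language proficiency? yes] AND [the applicant holds comprehensive sickness insurance? yes] AND [the applicant has no qualifying family member in the territory? no] → not satisfied.
section 11 — Regulated National: [Tier I Migrant (section 7)? no] OR [the applicant does not hold comprehensive sickness insurance? no] → not satisfied.
section 2 — Class-H Entrant: [Restricted Visitor (section 4)? yes] AND [Tier III Migrant (section 12)? yes] AND [Regulated National (section 11)? no] → not satisfied.

Regulated National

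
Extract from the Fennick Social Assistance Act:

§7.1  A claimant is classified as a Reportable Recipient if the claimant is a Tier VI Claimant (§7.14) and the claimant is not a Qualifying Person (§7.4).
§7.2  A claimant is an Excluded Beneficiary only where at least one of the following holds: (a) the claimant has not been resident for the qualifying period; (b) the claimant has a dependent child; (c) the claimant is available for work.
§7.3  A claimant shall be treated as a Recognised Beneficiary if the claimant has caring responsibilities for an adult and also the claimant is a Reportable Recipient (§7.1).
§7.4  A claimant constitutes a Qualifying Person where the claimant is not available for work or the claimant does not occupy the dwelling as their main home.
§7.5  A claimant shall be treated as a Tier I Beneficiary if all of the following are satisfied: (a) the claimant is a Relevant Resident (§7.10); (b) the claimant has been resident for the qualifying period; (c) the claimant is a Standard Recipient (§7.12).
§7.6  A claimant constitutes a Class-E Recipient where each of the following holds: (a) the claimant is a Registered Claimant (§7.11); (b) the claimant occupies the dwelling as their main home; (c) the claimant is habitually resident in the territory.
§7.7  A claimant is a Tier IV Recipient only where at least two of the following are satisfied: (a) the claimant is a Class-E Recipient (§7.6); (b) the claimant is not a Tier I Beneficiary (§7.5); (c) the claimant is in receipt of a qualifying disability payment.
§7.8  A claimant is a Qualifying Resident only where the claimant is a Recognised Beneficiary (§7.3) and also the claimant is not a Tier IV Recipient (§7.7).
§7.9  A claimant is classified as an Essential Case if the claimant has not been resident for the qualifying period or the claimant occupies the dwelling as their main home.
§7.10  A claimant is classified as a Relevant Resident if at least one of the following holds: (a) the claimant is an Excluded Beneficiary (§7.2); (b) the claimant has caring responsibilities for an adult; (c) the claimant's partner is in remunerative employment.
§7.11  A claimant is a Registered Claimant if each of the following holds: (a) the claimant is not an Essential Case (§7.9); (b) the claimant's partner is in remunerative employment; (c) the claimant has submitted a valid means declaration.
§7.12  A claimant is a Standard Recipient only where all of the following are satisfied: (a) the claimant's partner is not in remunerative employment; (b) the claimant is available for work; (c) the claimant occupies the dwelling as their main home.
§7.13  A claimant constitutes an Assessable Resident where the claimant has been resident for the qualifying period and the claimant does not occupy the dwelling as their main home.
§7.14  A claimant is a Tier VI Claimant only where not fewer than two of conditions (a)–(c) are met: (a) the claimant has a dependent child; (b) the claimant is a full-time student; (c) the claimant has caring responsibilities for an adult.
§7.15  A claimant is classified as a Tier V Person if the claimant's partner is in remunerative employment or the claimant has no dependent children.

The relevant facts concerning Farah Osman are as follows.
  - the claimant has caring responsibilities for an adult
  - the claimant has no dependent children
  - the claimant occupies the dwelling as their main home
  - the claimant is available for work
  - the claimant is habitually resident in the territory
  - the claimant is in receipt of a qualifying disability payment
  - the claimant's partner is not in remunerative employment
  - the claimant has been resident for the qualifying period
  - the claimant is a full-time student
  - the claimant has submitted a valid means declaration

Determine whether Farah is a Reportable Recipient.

Under §7.14: the claimant has a dependent child? no; the claimant is a full-time student? yes; the claimant has caring responsibilities for an adult? yes — 2 of 3 hold (need ≥2) → satisfied.
Under §7.4: the claimant is not available for work? no; or the claimant does not occupy the dwelling as their main home? no. So the claimant is not a Qualifying Person.
Under §7.1: Tier VI Claimant (§7.14)? yes; and not a Qualifying Person (§7.4)? yes. So the claimant is a Reportable Recipient.

Yes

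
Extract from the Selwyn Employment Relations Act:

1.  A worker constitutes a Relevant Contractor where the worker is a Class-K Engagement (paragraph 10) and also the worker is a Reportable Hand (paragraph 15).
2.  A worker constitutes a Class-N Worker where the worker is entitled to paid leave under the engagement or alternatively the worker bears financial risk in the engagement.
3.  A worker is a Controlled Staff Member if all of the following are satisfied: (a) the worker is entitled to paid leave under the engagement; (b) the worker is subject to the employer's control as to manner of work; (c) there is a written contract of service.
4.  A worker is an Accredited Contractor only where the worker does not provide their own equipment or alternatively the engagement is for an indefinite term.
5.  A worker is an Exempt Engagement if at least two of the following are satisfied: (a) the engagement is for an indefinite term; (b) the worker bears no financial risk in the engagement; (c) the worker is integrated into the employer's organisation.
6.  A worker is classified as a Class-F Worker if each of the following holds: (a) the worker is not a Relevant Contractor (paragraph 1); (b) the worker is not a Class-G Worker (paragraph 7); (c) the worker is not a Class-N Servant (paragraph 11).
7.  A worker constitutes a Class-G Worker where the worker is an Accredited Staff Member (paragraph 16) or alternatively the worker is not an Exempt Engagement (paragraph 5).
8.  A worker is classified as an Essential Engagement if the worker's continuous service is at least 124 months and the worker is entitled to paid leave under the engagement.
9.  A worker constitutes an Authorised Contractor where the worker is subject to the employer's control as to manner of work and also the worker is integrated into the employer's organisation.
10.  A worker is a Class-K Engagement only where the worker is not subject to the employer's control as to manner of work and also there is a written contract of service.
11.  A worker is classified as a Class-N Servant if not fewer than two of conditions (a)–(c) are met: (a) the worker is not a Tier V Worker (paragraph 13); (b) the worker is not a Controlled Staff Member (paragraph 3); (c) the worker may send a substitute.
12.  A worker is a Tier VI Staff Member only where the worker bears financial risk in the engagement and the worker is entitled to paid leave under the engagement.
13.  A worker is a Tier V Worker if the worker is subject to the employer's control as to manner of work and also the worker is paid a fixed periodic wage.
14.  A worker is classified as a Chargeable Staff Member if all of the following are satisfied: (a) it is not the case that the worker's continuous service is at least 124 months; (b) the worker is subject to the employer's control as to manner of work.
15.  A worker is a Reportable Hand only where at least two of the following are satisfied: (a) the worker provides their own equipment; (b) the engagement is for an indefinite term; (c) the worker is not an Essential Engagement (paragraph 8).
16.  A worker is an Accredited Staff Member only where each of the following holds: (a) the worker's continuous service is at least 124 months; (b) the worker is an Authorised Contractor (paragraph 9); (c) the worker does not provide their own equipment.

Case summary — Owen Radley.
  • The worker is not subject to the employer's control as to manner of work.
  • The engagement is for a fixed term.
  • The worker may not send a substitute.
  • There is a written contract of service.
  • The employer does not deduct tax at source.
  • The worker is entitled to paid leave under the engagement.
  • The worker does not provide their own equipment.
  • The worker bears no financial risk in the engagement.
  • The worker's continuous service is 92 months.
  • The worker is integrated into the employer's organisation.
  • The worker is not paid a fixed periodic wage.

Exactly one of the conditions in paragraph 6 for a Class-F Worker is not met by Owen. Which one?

Class-N Servant

Under paragraph 10: the worker is not subject to the employer's control as to manner of work? yes; and there is a written contract of service? yes. So the worker is a Class-K Engagement.
Under paragraph 8: worker's continuous service: 92 months ≥ 124 months? no; and the worker is entitled to paid leave under the engagement? yes. So the worker is not an Essential Engagement.
Under paragraph 15: the worker provides their own equipment? no; the engagement is for an indefinite term? no; not an Essential Engagement (paragraph 8)? yes — 1 of 3 hold (need ≥2) → not satisfied.
Under paragraph 1: Class-K Engagement (paragraph 10)? yes; and Reportable Hand (paragraph 15)? no. So the worker is not a Relevant Contractor.
Under paragraph 9: the worker is subject to the employer's control as to manner of work? no; and the worker is integrated into the employer's organisation? yes. So the worker is not an Authorised Contractor.
Under paragraph 16: worker's continuous service: 92 months ≥ 124 months? no; and Authorised Contractor (paragraph 9)? no; and the worker does not provide their own equipment? yes. So the worker is not an Accredited Staff Member.
Under paragraph 5: the engagement is for an indefinite term? no; the worker bears no financial risk in the engagement? yes; the worker is integrated into the employer's organisation? yes — 2 of 3 hold (need ≥2) → satisfied.
Under paragraph 7: Accredited Staff Member (paragraph 16)? no; or not an Exempt Engagement (paragraph 5)? no. So the worker is not a Class-G Worker.
Under paragraph 13: the worker is subject to the employer's control as to manner of work? no; and the worker is paid a fixed periodic wage? no. So the worker is not a Tier V Worker.
Under paragraph 3: the worker is entitled to paid leave under the engagement? yes; and the worker is subject to the employer's control as to manner of work? no; and there is a written contract of service? yes. So the worker is not a Controlled Staff Member.
Under paragraph 11: not a Tier V Worker (paragraph 13)? yes; not a Controlled Staff Member (paragraph 3)? yes; the worker may send a substitute? no — 2 of 3 hold (need ≥2) → satisfied.
Under paragraph 6: not a Relevant Contractor (paragraph 1)? yes; and not a Class-G Worker (paragraph 7)? yes; and not a Class-N Servant (paragraph 11)? no. So the worker is not a Class-F Worker.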